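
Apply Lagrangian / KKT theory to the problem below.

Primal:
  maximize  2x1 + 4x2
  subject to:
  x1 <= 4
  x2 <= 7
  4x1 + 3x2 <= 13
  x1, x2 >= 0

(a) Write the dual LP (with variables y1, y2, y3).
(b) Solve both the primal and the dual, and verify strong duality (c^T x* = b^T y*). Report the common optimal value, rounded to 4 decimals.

The standard primal-dual pair for 'max c^T x s.t. A x <= b, x >= 0' is:
  Dual:  min b^T y  s.t.  A^T y >= c,  y >= 0.

So the dual LP is:
  minimize  4y1 + 7y2 + 13y3
  subject to:
    y1 + 4y3 >= 2
    y2 + 3y3 >= 4
    y1, y2, y3 >= 0

Solving the primal: x* = (0, 4.3333).
  primal value c^T x* = 17.3333.
Solving the dual: y* = (0, 0, 1.3333).
  dual value b^T y* = 17.3333.
Strong duality: c^T x* = b^T y*. Confirmed.

17.3333


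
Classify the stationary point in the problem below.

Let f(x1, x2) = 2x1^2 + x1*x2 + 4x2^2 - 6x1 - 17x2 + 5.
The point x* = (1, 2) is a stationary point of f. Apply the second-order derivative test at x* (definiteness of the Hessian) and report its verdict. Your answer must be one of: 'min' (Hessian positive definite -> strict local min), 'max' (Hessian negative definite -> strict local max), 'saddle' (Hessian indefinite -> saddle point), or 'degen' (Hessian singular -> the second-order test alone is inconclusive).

Compute the Hessian H = grad^2 f:
  H = [[4, 1], [1, 8]]
Verify stationarity: grad f(x*) = H x* + g = (0, 0).
Eigenvalues of H: 3.7639, 8.2361.
Both eigenvalues > 0, so H is positive definite -> x* is a strict local min.

min


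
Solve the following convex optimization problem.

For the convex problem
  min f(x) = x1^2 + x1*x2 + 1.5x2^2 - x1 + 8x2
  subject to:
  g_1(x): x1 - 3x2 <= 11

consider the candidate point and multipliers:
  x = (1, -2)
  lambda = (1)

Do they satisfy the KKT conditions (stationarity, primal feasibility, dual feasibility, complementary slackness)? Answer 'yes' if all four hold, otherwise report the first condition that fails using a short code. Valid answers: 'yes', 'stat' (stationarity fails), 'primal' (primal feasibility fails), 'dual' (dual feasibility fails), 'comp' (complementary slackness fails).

Gradient of f: grad f(x) = Q x + c = (-1, 3)
Constraint values g_i(x) = a_i^T x - b_i:
  g_1((1, -2)) = -4
Stationarity residual: grad f(x) + sum_i lambda_i a_i = (0, 0)
  -> stationarity OK
Primal feasibility (all g_i <= 0): OK
Dual feasibility (all lambda_i >= 0): OK
Complementary slackness (lambda_i * g_i(x) = 0 for all i): FAILS

Verdict: the first failing condition is complementary_slackness -> comp.

comp


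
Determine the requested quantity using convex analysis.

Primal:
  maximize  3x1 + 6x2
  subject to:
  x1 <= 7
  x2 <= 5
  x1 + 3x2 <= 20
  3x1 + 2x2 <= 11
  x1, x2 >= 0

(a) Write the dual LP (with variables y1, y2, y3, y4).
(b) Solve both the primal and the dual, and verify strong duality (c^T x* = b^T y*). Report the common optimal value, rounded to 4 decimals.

The standard primal-dual pair for 'max c^T x s.t. A x <= b, x >= 0' is:
  Dual:  min b^T y  s.t.  A^T y >= c,  y >= 0.

So the dual LP is:
  minimize  7y1 + 5y2 + 20y3 + 11y4
  subject to:
    y1 + y3 + 3y4 >= 3
    y2 + 3y3 + 2y4 >= 6
    y1, y2, y3, y4 >= 0

Solving the primal: x* = (0.3333, 5).
  primal value c^T x* = 31.
Solving the dual: y* = (0, 4, 0, 1).
  dual value b^T y* = 31.
Strong duality: c^T x* = b^T y*. Confirmed.

31


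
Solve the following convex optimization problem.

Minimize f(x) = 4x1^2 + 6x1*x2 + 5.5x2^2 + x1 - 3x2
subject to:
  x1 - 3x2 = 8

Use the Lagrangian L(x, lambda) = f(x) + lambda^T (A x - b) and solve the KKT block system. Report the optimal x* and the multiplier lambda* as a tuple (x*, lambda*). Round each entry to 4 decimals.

Form the Lagrangian:
  L(x, lambda) = (1/2) x^T Q x + c^T x + lambda^T (A x - b)
Stationarity (grad_x L = 0): Q x + c + A^T lambda = 0.
Primal feasibility: A x = b.

This gives the KKT block system:
  [ Q   A^T ] [ x     ]   [-c ]
  [ A    0  ] [ lambda ] = [ b ]

Solving the linear system:
  x*      = (1.9496, -2.0168)
  lambda* = (-4.4958)
  f(x*)   = 21.9832

x* = (1.9496, -2.0168), lambda* = (-4.4958)


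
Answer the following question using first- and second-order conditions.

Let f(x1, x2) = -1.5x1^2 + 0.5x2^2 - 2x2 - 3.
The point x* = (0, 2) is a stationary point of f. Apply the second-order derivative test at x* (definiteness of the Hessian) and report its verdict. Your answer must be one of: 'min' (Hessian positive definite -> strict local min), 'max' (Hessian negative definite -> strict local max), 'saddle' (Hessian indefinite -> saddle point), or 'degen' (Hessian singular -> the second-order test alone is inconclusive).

Compute the Hessian H = grad^2 f:
  H = [[-3, 0], [0, 1]]
Verify stationarity: grad f(x*) = H x* + g = (0, 0).
Eigenvalues of H: -3, 1.
Eigenvalues have mixed signs, so H is indefinite -> x* is a saddle point.

saddle


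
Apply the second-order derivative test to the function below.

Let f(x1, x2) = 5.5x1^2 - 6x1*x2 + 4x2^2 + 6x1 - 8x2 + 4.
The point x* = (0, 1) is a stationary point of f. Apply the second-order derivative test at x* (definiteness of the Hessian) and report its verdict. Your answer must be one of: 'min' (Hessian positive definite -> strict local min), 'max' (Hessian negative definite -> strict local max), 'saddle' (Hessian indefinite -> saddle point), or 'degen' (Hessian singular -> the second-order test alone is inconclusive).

Compute the Hessian H = grad^2 f:
  H = [[11, -6], [-6, 8]]
Verify stationarity: grad f(x*) = H x* + g = (0, 0).
Eigenvalues of H: 3.3153, 15.6847.
Both eigenvalues > 0, so H is positive definite -> x* is a strict local min.

min


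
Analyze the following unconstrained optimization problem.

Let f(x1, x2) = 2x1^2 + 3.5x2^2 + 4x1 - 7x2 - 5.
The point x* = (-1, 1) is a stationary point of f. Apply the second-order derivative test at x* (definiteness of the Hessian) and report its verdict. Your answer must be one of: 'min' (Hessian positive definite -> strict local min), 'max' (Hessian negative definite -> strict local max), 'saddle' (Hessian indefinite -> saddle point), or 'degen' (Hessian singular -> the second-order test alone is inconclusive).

Compute the Hessian H = grad^2 f:
  H = [[4, 0], [0, 7]]
Verify stationarity: grad f(x*) = H x* + g = (0, 0).
Eigenvalues of H: 4, 7.
Both eigenvalues > 0, so H is positive definite -> x* is a strict local min.

min


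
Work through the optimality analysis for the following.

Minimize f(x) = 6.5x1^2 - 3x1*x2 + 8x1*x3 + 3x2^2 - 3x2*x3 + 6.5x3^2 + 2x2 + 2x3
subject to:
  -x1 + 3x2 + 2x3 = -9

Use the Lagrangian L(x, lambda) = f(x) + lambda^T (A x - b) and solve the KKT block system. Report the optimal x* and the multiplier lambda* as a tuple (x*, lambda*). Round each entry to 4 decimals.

Form the Lagrangian:
  L(x, lambda) = (1/2) x^T Q x + c^T x + lambda^T (A x - b)
Stationarity (grad_x L = 0): Q x + c + A^T lambda = 0.
Primal feasibility: A x = b.

This gives the KKT block system:
  [ Q   A^T ] [ x     ]   [-c ]
  [ A    0  ] [ lambda ] = [ b ]

Solving the linear system:
  x*      = (0.5508, -1.9388, -1.3164)
  lambda* = (2.4453)
  f(x*)   = 7.7487

x* = (0.5508, -1.9388, -1.3164), lambda* = (2.4453)


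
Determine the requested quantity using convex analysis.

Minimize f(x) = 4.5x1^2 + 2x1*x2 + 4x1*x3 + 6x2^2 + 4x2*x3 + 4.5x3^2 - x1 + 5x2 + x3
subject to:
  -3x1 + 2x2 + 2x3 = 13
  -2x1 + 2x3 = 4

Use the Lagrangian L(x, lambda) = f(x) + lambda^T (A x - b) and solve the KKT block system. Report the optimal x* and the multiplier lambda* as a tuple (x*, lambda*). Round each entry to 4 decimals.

Form the Lagrangian:
  L(x, lambda) = (1/2) x^T Q x + c^T x + lambda^T (A x - b)
Stationarity (grad_x L = 0): Q x + c + A^T lambda = 0.
Primal feasibility: A x = b.

This gives the KKT block system:
  [ Q   A^T ] [ x     ]   [-c ]
  [ A    0  ] [ lambda ] = [ b ]

Solving the linear system:
  x*      = (-2.4714, 3.2643, -0.4714)
  lambda* = (-18.6714, 18.7071)
  f(x*)   = 93.1107

x* = (-2.4714, 3.2643, -0.4714), lambda* = (-18.6714, 18.7071)


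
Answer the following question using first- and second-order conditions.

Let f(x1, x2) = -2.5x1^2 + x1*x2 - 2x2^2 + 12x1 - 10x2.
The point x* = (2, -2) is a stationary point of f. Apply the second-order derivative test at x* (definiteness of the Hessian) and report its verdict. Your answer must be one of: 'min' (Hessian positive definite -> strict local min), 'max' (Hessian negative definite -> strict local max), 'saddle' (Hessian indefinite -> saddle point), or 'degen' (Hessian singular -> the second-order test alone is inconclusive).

Compute the Hessian H = grad^2 f:
  H = [[-5, 1], [1, -4]]
Verify stationarity: grad f(x*) = H x* + g = (0, 0).
Eigenvalues of H: -5.618, -3.382.
Both eigenvalues < 0, so H is negative definite -> x* is a strict local max.

max


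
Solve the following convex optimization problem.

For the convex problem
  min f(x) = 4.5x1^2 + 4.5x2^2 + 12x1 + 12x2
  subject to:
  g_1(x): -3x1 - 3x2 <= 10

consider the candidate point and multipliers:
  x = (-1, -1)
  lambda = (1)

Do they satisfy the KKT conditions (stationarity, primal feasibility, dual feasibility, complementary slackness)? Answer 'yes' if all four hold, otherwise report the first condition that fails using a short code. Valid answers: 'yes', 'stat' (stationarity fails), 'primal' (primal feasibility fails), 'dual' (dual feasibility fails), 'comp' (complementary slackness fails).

Gradient of f: grad f(x) = Q x + c = (3, 3)
Constraint values g_i(x) = a_i^T x - b_i:
  g_1((-1, -1)) = -4
Stationarity residual: grad f(x) + sum_i lambda_i a_i = (0, 0)
  -> stationarity OK
Primal feasibility (all g_i <= 0): OK
Dual feasibility (all lambda_i >= 0): OK
Complementary slackness (lambda_i * g_i(x) = 0 for all i): FAILS

Verdict: the first failing condition is complementary_slackness -> comp.

comp


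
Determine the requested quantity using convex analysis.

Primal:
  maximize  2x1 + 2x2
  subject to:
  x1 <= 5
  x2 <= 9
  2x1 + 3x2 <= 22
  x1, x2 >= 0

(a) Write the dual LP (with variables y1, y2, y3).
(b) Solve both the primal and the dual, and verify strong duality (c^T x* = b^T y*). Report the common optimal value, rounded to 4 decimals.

The standard primal-dual pair for 'max c^T x s.t. A x <= b, x >= 0' is:
  Dual:  min b^T y  s.t.  A^T y >= c,  y >= 0.

So the dual LP is:
  minimize  5y1 + 9y2 + 22y3
  subject to:
    y1 + 2y3 >= 2
    y2 + 3y3 >= 2
    y1, y2, y3 >= 0

Solving the primal: x* = (5, 4).
  primal value c^T x* = 18.
Solving the dual: y* = (0.6667, 0, 0.6667).
  dual value b^T y* = 18.
Strong duality: c^T x* = b^T y*. Confirmed.

18


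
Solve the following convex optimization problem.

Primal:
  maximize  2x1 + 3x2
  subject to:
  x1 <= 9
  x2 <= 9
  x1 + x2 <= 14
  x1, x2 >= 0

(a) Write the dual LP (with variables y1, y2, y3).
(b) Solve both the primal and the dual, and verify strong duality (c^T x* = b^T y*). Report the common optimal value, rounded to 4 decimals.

The standard primal-dual pair for 'max c^T x s.t. A x <= b, x >= 0' is:
  Dual:  min b^T y  s.t.  A^T y >= c,  y >= 0.

So the dual LP is:
  minimize  9y1 + 9y2 + 14y3
  subject to:
    y1 + y3 >= 2
    y2 + y3 >= 3
    y1, y2, y3 >= 0

Solving the primal: x* = (5, 9).
  primal value c^T x* = 37.
Solving the dual: y* = (0, 1, 2).
  dual value b^T y* = 37.
Strong duality: c^T x* = b^T y*. Confirmed.

37


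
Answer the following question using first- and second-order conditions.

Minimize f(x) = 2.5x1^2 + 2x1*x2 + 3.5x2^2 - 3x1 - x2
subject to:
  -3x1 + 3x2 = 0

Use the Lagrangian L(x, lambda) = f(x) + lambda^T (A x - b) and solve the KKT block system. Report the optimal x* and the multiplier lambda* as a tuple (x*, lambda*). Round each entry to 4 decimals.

Form the Lagrangian:
  L(x, lambda) = (1/2) x^T Q x + c^T x + lambda^T (A x - b)
Stationarity (grad_x L = 0): Q x + c + A^T lambda = 0.
Primal feasibility: A x = b.

This gives the KKT block system:
  [ Q   A^T ] [ x     ]   [-c ]
  [ A    0  ] [ lambda ] = [ b ]

Solving the linear system:
  x*      = (0.25, 0.25)
  lambda* = (-0.4167)
  f(x*)   = -0.5

x* = (0.25, 0.25), lambda* = (-0.4167)


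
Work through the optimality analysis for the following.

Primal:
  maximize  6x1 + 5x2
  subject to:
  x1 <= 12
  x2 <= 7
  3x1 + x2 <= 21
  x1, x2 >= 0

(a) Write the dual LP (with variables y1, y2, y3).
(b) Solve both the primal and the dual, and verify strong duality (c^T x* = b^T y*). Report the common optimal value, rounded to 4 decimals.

The standard primal-dual pair for 'max c^T x s.t. A x <= b, x >= 0' is:
  Dual:  min b^T y  s.t.  A^T y >= c,  y >= 0.

So the dual LP is:
  minimize  12y1 + 7y2 + 21y3
  subject to:
    y1 + 3y3 >= 6
    y2 + y3 >= 5
    y1, y2, y3 >= 0

Solving the primal: x* = (4.6667, 7).
  primal value c^T x* = 63.
Solving the dual: y* = (0, 3, 2).
  dual value b^T y* = 63.
Strong duality: c^T x* = b^T y*. Confirmed.

63


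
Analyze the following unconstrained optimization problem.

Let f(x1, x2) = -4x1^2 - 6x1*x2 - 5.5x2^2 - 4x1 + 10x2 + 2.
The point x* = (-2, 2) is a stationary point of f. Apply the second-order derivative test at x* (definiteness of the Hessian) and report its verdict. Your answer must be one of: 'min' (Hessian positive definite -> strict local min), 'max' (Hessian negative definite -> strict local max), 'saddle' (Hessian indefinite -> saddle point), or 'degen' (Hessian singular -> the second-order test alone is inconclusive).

Compute the Hessian H = grad^2 f:
  H = [[-8, -6], [-6, -11]]
Verify stationarity: grad f(x*) = H x* + g = (0, 0).
Eigenvalues of H: -15.6847, -3.3153.
Both eigenvalues < 0, so H is negative definite -> x* is a strict local max.

max


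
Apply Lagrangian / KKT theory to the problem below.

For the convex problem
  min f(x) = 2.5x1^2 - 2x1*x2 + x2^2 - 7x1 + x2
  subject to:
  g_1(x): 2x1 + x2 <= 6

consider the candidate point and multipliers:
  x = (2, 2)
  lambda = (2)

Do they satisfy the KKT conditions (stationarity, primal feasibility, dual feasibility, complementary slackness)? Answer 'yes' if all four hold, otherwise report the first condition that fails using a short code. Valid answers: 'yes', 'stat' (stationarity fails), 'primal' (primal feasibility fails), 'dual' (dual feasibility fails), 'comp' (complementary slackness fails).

Gradient of f: grad f(x) = Q x + c = (-1, 1)
Constraint values g_i(x) = a_i^T x - b_i:
  g_1((2, 2)) = 0
Stationarity residual: grad f(x) + sum_i lambda_i a_i = (3, 3)
  -> stationarity FAILS
Primal feasibility (all g_i <= 0): OK
Dual feasibility (all lambda_i >= 0): OK
Complementary slackness (lambda_i * g_i(x) = 0 for all i): OK

Verdict: the first failing condition is stationarity -> stat.

stat


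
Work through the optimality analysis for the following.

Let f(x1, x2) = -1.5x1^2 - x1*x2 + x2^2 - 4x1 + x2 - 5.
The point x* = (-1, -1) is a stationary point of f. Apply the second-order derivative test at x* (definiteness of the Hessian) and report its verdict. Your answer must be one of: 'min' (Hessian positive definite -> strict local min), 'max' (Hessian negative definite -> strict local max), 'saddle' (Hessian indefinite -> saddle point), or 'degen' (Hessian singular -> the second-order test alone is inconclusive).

Compute the Hessian H = grad^2 f:
  H = [[-3, -1], [-1, 2]]
Verify stationarity: grad f(x*) = H x* + g = (0, 0).
Eigenvalues of H: -3.1926, 2.1926.
Eigenvalues have mixed signs, so H is indefinite -> x* is a saddle point.

saddle


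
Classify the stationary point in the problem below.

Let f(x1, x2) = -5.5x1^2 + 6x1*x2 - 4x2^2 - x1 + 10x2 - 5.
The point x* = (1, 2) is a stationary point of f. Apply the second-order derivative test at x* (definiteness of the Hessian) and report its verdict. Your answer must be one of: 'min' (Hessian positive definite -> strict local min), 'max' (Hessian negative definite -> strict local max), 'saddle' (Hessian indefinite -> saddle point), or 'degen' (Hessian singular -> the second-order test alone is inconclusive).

Compute the Hessian H = grad^2 f:
  H = [[-11, 6], [6, -8]]
Verify stationarity: grad f(x*) = H x* + g = (0, 0).
Eigenvalues of H: -15.6847, -3.3153.
Both eigenvalues < 0, so H is negative definite -> x* is a strict local max.

max


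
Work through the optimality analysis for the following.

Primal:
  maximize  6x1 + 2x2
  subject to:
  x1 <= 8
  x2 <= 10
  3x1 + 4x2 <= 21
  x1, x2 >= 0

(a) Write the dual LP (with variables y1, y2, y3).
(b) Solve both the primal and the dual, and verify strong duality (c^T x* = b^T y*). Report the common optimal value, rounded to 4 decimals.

The standard primal-dual pair for 'max c^T x s.t. A x <= b, x >= 0' is:
  Dual:  min b^T y  s.t.  A^T y >= c,  y >= 0.

So the dual LP is:
  minimize  8y1 + 10y2 + 21y3
  subject to:
    y1 + 3y3 >= 6
    y2 + 4y3 >= 2
    y1, y2, y3 >= 0

Solving the primal: x* = (7, 0).
  primal value c^T x* = 42.
Solving the dual: y* = (0, 0, 2).
  dual value b^T y* = 42.
Strong duality: c^T x* = b^T y*. Confirmed.

42


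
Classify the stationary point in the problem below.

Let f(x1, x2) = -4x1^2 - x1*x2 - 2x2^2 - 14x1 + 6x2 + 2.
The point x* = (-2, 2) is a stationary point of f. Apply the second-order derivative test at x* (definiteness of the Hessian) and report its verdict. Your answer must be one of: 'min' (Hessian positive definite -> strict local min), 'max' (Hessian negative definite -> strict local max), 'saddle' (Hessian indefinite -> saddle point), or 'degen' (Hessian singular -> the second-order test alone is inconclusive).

Compute the Hessian H = grad^2 f:
  H = [[-8, -1], [-1, -4]]
Verify stationarity: grad f(x*) = H x* + g = (0, 0).
Eigenvalues of H: -8.2361, -3.7639.
Both eigenvalues < 0, so H is negative definite -> x* is a strict local max.

max


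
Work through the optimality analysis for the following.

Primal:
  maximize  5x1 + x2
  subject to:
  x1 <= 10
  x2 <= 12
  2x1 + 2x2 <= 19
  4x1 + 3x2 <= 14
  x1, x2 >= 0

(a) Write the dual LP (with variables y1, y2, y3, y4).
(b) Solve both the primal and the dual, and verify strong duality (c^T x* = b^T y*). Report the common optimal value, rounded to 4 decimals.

The standard primal-dual pair for 'max c^T x s.t. A x <= b, x >= 0' is:
  Dual:  min b^T y  s.t.  A^T y >= c,  y >= 0.

So the dual LP is:
  minimize  10y1 + 12y2 + 19y3 + 14y4
  subject to:
    y1 + 2y3 + 4y4 >= 5
    y2 + 2y3 + 3y4 >= 1
    y1, y2, y3, y4 >= 0

Solving the primal: x* = (3.5, 0).
  primal value c^T x* = 17.5.
Solving the dual: y* = (0, 0, 0, 1.25).
  dual value b^T y* = 17.5.
Strong duality: c^T x* = b^T y*. Confirmed.

17.5


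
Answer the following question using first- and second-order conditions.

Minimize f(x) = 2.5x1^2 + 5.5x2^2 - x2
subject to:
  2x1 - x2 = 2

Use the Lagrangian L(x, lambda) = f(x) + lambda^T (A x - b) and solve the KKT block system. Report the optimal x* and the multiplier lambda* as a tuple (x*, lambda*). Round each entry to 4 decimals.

Form the Lagrangian:
  L(x, lambda) = (1/2) x^T Q x + c^T x + lambda^T (A x - b)
Stationarity (grad_x L = 0): Q x + c + A^T lambda = 0.
Primal feasibility: A x = b.

This gives the KKT block system:
  [ Q   A^T ] [ x     ]   [-c ]
  [ A    0  ] [ lambda ] = [ b ]

Solving the linear system:
  x*      = (0.9388, -0.1224)
  lambda* = (-2.3469)
  f(x*)   = 2.4082

x* = (0.9388, -0.1224), lambda* = (-2.3469)


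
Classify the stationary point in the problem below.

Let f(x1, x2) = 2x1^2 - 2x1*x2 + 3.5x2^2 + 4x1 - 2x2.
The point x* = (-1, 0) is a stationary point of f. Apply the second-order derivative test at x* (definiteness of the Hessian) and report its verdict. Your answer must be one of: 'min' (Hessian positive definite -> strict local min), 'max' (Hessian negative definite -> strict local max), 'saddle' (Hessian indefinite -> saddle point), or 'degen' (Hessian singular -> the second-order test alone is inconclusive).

Compute the Hessian H = grad^2 f:
  H = [[4, -2], [-2, 7]]
Verify stationarity: grad f(x*) = H x* + g = (0, 0).
Eigenvalues of H: 3, 8.
Both eigenvalues > 0, so H is positive definite -> x* is a strict local min.

min


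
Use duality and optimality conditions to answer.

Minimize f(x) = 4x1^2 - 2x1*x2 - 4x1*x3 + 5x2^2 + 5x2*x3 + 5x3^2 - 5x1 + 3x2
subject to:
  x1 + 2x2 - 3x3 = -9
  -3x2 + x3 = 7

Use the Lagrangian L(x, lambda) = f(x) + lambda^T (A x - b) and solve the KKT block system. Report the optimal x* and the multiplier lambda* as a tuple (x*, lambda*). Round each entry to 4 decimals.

Form the Lagrangian:
  L(x, lambda) = (1/2) x^T Q x + c^T x + lambda^T (A x - b)
Stationarity (grad_x L = 0): Q x + c + A^T lambda = 0.
Primal feasibility: A x = b.

This gives the KKT block system:
  [ Q   A^T ] [ x     ]   [-c ]
  [ A    0  ] [ lambda ] = [ b ]

Solving the linear system:
  x*      = (0.8129, -1.5982, 2.2055)
  lambda* = (4.1227, 1.5552)
  f(x*)   = 8.6794

x* = (0.8129, -1.5982, 2.2055), lambda* = (4.1227, 1.5552)


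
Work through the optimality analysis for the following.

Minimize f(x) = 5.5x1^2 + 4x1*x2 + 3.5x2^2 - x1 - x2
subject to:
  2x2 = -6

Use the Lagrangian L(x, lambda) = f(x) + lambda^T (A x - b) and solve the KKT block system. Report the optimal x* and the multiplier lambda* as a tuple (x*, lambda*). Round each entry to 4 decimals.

Form the Lagrangian:
  L(x, lambda) = (1/2) x^T Q x + c^T x + lambda^T (A x - b)
Stationarity (grad_x L = 0): Q x + c + A^T lambda = 0.
Primal feasibility: A x = b.

This gives the KKT block system:
  [ Q   A^T ] [ x     ]   [-c ]
  [ A    0  ] [ lambda ] = [ b ]

Solving the linear system:
  x*      = (1.1818, -3)
  lambda* = (8.6364)
  f(x*)   = 26.8182

x* = (1.1818, -3), lambda* = (8.6364)


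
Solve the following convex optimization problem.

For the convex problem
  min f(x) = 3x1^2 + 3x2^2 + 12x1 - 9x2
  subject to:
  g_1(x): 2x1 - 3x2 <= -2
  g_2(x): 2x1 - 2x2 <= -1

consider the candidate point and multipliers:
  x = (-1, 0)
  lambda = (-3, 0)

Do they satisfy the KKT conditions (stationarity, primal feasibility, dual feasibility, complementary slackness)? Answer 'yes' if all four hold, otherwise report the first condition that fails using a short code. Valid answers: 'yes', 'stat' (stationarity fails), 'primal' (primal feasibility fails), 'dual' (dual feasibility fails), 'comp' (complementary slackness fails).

Gradient of f: grad f(x) = Q x + c = (6, -9)
Constraint values g_i(x) = a_i^T x - b_i:
  g_1((-1, 0)) = 0
  g_2((-1, 0)) = -1
Stationarity residual: grad f(x) + sum_i lambda_i a_i = (0, 0)
  -> stationarity OK
Primal feasibility (all g_i <= 0): OK
Dual feasibility (all lambda_i >= 0): FAILS
Complementary slackness (lambda_i * g_i(x) = 0 for all i): OK

Verdict: the first failing condition is dual_feasibility -> dual.

dual


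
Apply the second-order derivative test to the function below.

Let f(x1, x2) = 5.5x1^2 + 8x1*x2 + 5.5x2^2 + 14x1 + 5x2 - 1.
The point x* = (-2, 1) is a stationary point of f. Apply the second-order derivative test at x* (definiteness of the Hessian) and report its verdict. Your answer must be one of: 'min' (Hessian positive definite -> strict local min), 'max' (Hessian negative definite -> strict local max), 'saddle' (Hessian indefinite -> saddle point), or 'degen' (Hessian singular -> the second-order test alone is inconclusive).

Compute the Hessian H = grad^2 f:
  H = [[11, 8], [8, 11]]
Verify stationarity: grad f(x*) = H x* + g = (0, 0).
Eigenvalues of H: 3, 19.
Both eigenvalues > 0, so H is positive definite -> x* is a strict local min.

min


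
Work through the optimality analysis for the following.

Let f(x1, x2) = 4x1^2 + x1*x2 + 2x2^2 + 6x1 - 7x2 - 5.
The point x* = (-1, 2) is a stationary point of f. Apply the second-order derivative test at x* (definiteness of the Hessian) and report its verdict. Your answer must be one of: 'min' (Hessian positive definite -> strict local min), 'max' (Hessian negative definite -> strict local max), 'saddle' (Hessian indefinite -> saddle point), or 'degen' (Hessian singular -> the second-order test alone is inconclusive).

Compute the Hessian H = grad^2 f:
  H = [[8, 1], [1, 4]]
Verify stationarity: grad f(x*) = H x* + g = (0, 0).
Eigenvalues of H: 3.7639, 8.2361.
Both eigenvalues > 0, so H is positive definite -> x* is a strict local min.

min


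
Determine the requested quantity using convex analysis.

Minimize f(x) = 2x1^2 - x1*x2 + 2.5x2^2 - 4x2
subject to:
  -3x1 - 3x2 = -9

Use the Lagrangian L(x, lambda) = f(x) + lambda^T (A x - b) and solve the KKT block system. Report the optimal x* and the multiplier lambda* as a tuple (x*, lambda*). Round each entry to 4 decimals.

Form the Lagrangian:
  L(x, lambda) = (1/2) x^T Q x + c^T x + lambda^T (A x - b)
Stationarity (grad_x L = 0): Q x + c + A^T lambda = 0.
Primal feasibility: A x = b.

This gives the KKT block system:
  [ Q   A^T ] [ x     ]   [-c ]
  [ A    0  ] [ lambda ] = [ b ]

Solving the linear system:
  x*      = (1.2727, 1.7273)
  lambda* = (1.1212)
  f(x*)   = 1.5909

x* = (1.2727, 1.7273), lambda* = (1.1212)


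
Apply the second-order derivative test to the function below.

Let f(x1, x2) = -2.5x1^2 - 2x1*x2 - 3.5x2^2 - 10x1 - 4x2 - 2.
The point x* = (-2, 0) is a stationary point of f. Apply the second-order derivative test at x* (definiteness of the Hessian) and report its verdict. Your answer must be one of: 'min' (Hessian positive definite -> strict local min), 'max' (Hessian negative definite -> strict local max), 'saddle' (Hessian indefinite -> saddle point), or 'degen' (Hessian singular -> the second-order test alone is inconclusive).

Compute the Hessian H = grad^2 f:
  H = [[-5, -2], [-2, -7]]
Verify stationarity: grad f(x*) = H x* + g = (0, 0).
Eigenvalues of H: -8.2361, -3.7639.
Both eigenvalues < 0, so H is negative definite -> x* is a strict local max.

max


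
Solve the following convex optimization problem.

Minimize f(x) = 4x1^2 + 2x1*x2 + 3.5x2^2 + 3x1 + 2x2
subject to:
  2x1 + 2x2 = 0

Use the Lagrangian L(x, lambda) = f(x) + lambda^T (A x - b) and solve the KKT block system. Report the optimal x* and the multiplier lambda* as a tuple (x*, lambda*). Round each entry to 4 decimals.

Form the Lagrangian:
  L(x, lambda) = (1/2) x^T Q x + c^T x + lambda^T (A x - b)
Stationarity (grad_x L = 0): Q x + c + A^T lambda = 0.
Primal feasibility: A x = b.

This gives the KKT block system:
  [ Q   A^T ] [ x     ]   [-c ]
  [ A    0  ] [ lambda ] = [ b ]

Solving the linear system:
  x*      = (-0.0909, 0.0909)
  lambda* = (-1.2273)
  f(x*)   = -0.0455

x* = (-0.0909, 0.0909), lambda* = (-1.2273)


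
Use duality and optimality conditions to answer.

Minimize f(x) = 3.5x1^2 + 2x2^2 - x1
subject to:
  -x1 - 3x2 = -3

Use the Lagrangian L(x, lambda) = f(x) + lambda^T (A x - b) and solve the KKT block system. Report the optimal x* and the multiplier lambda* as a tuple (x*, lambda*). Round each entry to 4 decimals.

Form the Lagrangian:
  L(x, lambda) = (1/2) x^T Q x + c^T x + lambda^T (A x - b)
Stationarity (grad_x L = 0): Q x + c + A^T lambda = 0.
Primal feasibility: A x = b.

This gives the KKT block system:
  [ Q   A^T ] [ x     ]   [-c ]
  [ A    0  ] [ lambda ] = [ b ]

Solving the linear system:
  x*      = (0.3134, 0.8955)
  lambda* = (1.194)
  f(x*)   = 1.6343

x* = (0.3134, 0.8955), lambda* = (1.194)


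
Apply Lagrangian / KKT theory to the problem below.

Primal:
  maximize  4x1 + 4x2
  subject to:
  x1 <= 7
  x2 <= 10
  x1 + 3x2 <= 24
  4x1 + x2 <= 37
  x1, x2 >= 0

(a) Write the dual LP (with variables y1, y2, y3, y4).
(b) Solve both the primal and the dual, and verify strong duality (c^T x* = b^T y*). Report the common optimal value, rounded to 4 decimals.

The standard primal-dual pair for 'max c^T x s.t. A x <= b, x >= 0' is:
  Dual:  min b^T y  s.t.  A^T y >= c,  y >= 0.

So the dual LP is:
  minimize  7y1 + 10y2 + 24y3 + 37y4
  subject to:
    y1 + y3 + 4y4 >= 4
    y2 + 3y3 + y4 >= 4
    y1, y2, y3, y4 >= 0

Solving the primal: x* = (7, 5.6667).
  primal value c^T x* = 50.6667.
Solving the dual: y* = (2.6667, 0, 1.3333, 0).
  dual value b^T y* = 50.6667.
Strong duality: c^T x* = b^T y*. Confirmed.

50.6667


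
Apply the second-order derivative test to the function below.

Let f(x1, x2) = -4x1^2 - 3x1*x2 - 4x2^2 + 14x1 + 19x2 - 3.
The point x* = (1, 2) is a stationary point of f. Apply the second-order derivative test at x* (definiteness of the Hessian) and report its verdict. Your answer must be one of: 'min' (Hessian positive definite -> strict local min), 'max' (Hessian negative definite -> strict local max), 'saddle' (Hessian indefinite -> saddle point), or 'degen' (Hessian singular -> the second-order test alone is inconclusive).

Compute the Hessian H = grad^2 f:
  H = [[-8, -3], [-3, -8]]
Verify stationarity: grad f(x*) = H x* + g = (0, 0).
Eigenvalues of H: -11, -5.
Both eigenvalues < 0, so H is negative definite -> x* is a strict local max.

max


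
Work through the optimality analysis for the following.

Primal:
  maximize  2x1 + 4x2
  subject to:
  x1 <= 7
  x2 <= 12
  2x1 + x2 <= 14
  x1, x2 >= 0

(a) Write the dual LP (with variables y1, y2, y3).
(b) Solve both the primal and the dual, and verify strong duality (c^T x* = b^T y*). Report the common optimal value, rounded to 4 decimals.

The standard primal-dual pair for 'max c^T x s.t. A x <= b, x >= 0' is:
  Dual:  min b^T y  s.t.  A^T y >= c,  y >= 0.

So the dual LP is:
  minimize  7y1 + 12y2 + 14y3
  subject to:
    y1 + 2y3 >= 2
    y2 + y3 >= 4
    y1, y2, y3 >= 0

Solving the primal: x* = (1, 12).
  primal value c^T x* = 50.
Solving the dual: y* = (0, 3, 1).
  dual value b^T y* = 50.
Strong duality: c^T x* = b^T y*. Confirmed.

50


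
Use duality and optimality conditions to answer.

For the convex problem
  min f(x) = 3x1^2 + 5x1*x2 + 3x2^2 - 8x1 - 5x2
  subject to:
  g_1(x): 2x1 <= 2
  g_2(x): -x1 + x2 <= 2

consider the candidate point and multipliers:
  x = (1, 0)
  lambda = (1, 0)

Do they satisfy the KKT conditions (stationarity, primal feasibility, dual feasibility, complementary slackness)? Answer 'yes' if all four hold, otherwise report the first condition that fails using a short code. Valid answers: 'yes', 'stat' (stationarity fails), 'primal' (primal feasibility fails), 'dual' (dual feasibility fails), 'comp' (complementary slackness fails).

Gradient of f: grad f(x) = Q x + c = (-2, 0)
Constraint values g_i(x) = a_i^T x - b_i:
  g_1((1, 0)) = 0
  g_2((1, 0)) = -3
Stationarity residual: grad f(x) + sum_i lambda_i a_i = (0, 0)
  -> stationarity OK
Primal feasibility (all g_i <= 0): OK
Dual feasibility (all lambda_i >= 0): OK
Complementary slackness (lambda_i * g_i(x) = 0 for all i): OK

Verdict: yes, KKT holds.

yes


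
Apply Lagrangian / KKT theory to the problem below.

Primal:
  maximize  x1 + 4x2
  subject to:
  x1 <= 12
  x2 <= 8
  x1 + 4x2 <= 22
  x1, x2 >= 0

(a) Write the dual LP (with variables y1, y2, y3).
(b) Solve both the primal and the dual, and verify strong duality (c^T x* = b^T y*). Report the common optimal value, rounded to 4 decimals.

The standard primal-dual pair for 'max c^T x s.t. A x <= b, x >= 0' is:
  Dual:  min b^T y  s.t.  A^T y >= c,  y >= 0.

So the dual LP is:
  minimize  12y1 + 8y2 + 22y3
  subject to:
    y1 + y3 >= 1
    y2 + 4y3 >= 4
    y1, y2, y3 >= 0

Solving the primal: x* = (0, 5.5).
  primal value c^T x* = 22.
Solving the dual: y* = (0, 0, 1).
  dual value b^T y* = 22.
Strong duality: c^T x* = b^T y*. Confirmed.

22


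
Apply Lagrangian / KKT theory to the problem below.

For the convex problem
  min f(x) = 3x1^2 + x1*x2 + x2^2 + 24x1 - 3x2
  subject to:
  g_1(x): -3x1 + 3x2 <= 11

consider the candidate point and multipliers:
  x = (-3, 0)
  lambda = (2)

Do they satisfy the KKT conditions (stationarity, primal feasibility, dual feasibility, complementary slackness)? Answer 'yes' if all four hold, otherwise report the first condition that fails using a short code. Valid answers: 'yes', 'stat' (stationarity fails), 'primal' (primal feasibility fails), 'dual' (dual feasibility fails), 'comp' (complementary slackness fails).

Gradient of f: grad f(x) = Q x + c = (6, -6)
Constraint values g_i(x) = a_i^T x - b_i:
  g_1((-3, 0)) = -2
Stationarity residual: grad f(x) + sum_i lambda_i a_i = (0, 0)
  -> stationarity OK
Primal feasibility (all g_i <= 0): OK
Dual feasibility (all lambda_i >= 0): OK
Complementary slackness (lambda_i * g_i(x) = 0 for all i): FAILS

Verdict: the first failing condition is complementary_slackness -> comp.

comp


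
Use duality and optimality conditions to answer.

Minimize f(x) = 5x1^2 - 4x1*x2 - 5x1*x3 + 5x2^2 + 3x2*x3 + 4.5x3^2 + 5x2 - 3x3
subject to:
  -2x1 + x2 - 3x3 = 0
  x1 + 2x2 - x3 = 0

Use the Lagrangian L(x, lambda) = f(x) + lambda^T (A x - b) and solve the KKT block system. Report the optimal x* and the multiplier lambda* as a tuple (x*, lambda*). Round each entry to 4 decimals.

Form the Lagrangian:
  L(x, lambda) = (1/2) x^T Q x + c^T x + lambda^T (A x - b)
Stationarity (grad_x L = 0): Q x + c + A^T lambda = 0.
Primal feasibility: A x = b.

This gives the KKT block system:
  [ Q   A^T ] [ x     ]   [-c ]
  [ A    0  ] [ lambda ] = [ b ]

Solving the linear system:
  x*      = (0.0377, -0.0377, -0.0377)
  lambda* = (-0.5849, -1.8868)
  f(x*)   = -0.0377

x* = (0.0377, -0.0377, -0.0377), lambda* = (-0.5849, -1.8868)


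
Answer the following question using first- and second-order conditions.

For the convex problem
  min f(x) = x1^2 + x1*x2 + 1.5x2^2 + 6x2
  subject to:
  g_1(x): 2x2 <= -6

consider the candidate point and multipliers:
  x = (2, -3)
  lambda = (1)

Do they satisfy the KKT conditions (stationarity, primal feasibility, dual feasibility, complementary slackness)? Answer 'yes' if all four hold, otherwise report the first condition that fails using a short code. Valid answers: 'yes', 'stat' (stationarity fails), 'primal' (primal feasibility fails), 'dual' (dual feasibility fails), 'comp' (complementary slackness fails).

Gradient of f: grad f(x) = Q x + c = (1, -1)
Constraint values g_i(x) = a_i^T x - b_i:
  g_1((2, -3)) = 0
Stationarity residual: grad f(x) + sum_i lambda_i a_i = (1, 1)
  -> stationarity FAILS
Primal feasibility (all g_i <= 0): OK
Dual feasibility (all lambda_i >= 0): OK
Complementary slackness (lambda_i * g_i(x) = 0 for all i): OK

Verdict: the first failing condition is stationarity -> stat.

stat


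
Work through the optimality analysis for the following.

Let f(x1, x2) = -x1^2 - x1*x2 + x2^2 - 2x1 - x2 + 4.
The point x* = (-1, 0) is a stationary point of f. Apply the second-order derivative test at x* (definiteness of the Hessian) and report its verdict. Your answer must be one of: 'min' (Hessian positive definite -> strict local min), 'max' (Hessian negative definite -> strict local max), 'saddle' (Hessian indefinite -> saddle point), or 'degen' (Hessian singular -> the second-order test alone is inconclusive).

Compute the Hessian H = grad^2 f:
  H = [[-2, -1], [-1, 2]]
Verify stationarity: grad f(x*) = H x* + g = (0, 0).
Eigenvalues of H: -2.2361, 2.2361.
Eigenvalues have mixed signs, so H is indefinite -> x* is a saddle point.

saddle


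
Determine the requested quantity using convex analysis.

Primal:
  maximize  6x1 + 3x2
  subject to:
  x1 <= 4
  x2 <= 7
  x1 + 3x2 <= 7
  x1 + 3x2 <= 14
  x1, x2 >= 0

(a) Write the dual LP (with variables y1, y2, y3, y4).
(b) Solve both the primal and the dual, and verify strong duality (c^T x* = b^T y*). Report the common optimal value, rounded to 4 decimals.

The standard primal-dual pair for 'max c^T x s.t. A x <= b, x >= 0' is:
  Dual:  min b^T y  s.t.  A^T y >= c,  y >= 0.

So the dual LP is:
  minimize  4y1 + 7y2 + 7y3 + 14y4
  subject to:
    y1 + y3 + y4 >= 6
    y2 + 3y3 + 3y4 >= 3
    y1, y2, y3, y4 >= 0

Solving the primal: x* = (4, 1).
  primal value c^T x* = 27.
Solving the dual: y* = (5, 0, 1, 0).
  dual value b^T y* = 27.
Strong duality: c^T x* = b^T y*. Confirmed.

27


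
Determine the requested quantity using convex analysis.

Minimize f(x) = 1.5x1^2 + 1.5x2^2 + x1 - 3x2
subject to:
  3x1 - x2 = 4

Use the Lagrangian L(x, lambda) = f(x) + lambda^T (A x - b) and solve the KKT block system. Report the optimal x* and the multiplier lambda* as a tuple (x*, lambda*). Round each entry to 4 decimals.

Form the Lagrangian:
  L(x, lambda) = (1/2) x^T Q x + c^T x + lambda^T (A x - b)
Stationarity (grad_x L = 0): Q x + c + A^T lambda = 0.
Primal feasibility: A x = b.

This gives the KKT block system:
  [ Q   A^T ] [ x     ]   [-c ]
  [ A    0  ] [ lambda ] = [ b ]

Solving the linear system:
  x*      = (1.4667, 0.4)
  lambda* = (-1.8)
  f(x*)   = 3.7333

x* = (1.4667, 0.4), lambda* = (-1.8)


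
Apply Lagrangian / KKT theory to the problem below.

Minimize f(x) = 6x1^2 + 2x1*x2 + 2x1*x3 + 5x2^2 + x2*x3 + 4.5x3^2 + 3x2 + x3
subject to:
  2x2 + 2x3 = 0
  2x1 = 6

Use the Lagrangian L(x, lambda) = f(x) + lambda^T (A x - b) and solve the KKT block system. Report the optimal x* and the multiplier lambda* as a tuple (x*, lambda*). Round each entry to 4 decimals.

Form the Lagrangian:
  L(x, lambda) = (1/2) x^T Q x + c^T x + lambda^T (A x - b)
Stationarity (grad_x L = 0): Q x + c + A^T lambda = 0.
Primal feasibility: A x = b.

This gives the KKT block system:
  [ Q   A^T ] [ x     ]   [-c ]
  [ A    0  ] [ lambda ] = [ b ]

Solving the linear system:
  x*      = (3, -0.1176, 0.1176)
  lambda* = (-3.9706, -18)
  f(x*)   = 53.8824

x* = (3, -0.1176, 0.1176), lambda* = (-3.9706, -18)


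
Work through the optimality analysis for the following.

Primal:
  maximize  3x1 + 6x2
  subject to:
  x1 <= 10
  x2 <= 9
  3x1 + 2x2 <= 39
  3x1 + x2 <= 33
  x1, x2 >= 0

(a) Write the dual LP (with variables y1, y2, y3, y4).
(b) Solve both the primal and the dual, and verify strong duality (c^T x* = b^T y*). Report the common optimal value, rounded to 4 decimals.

The standard primal-dual pair for 'max c^T x s.t. A x <= b, x >= 0' is:
  Dual:  min b^T y  s.t.  A^T y >= c,  y >= 0.

So the dual LP is:
  minimize  10y1 + 9y2 + 39y3 + 33y4
  subject to:
    y1 + 3y3 + 3y4 >= 3
    y2 + 2y3 + y4 >= 6
    y1, y2, y3, y4 >= 0

Solving the primal: x* = (7, 9).
  primal value c^T x* = 75.
Solving the dual: y* = (0, 4, 1, 0).
  dual value b^T y* = 75.
Strong duality: c^T x* = b^T y*. Confirmed.

75


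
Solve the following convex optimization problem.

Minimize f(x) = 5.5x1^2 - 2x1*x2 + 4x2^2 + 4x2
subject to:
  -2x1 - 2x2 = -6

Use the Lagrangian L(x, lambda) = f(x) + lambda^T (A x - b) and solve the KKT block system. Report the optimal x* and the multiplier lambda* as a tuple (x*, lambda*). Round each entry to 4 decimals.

Form the Lagrangian:
  L(x, lambda) = (1/2) x^T Q x + c^T x + lambda^T (A x - b)
Stationarity (grad_x L = 0): Q x + c + A^T lambda = 0.
Primal feasibility: A x = b.

This gives the KKT block system:
  [ Q   A^T ] [ x     ]   [-c ]
  [ A    0  ] [ lambda ] = [ b ]

Solving the linear system:
  x*      = (1.4783, 1.5217)
  lambda* = (6.6087)
  f(x*)   = 22.8696

x* = (1.4783, 1.5217), lambda* = (6.6087)


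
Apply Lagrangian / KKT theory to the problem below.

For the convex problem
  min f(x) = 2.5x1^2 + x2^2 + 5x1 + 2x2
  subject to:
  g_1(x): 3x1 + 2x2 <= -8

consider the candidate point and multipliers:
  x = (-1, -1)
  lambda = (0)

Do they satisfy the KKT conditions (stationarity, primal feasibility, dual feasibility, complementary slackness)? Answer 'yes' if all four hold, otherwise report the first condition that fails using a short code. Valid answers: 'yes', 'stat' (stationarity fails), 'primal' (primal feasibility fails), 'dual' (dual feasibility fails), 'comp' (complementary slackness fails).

Gradient of f: grad f(x) = Q x + c = (0, 0)
Constraint values g_i(x) = a_i^T x - b_i:
  g_1((-1, -1)) = 3
Stationarity residual: grad f(x) + sum_i lambda_i a_i = (0, 0)
  -> stationarity OK
Primal feasibility (all g_i <= 0): FAILS
Dual feasibility (all lambda_i >= 0): OK
Complementary slackness (lambda_i * g_i(x) = 0 for all i): OK

Verdict: the first failing condition is primal_feasibility -> primal.

primal


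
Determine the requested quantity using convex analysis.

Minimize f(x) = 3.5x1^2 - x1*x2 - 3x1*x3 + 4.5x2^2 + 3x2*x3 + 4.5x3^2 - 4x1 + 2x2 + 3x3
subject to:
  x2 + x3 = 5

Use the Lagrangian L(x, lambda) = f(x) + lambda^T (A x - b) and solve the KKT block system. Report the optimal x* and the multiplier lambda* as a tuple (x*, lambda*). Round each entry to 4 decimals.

Form the Lagrangian:
  L(x, lambda) = (1/2) x^T Q x + c^T x + lambda^T (A x - b)
Stationarity (grad_x L = 0): Q x + c + A^T lambda = 0.
Primal feasibility: A x = b.

This gives the KKT block system:
  [ Q   A^T ] [ x     ]   [-c ]
  [ A    0  ] [ lambda ] = [ b ]

Solving the linear system:
  x*      = (2.075, 2.2375, 2.7625)
  lambda* = (-28.35)
  f(x*)   = 73.1062

x* = (2.075, 2.2375, 2.7625), lambda* = (-28.35)
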